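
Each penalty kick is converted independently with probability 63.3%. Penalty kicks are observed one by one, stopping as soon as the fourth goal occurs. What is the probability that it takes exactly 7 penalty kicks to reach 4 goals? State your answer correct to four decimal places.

Y = trial on which the fourth success occurs; negative binomial, r=4, p=0.633.
P(Y=7) = C(6,3) · p^4 · (1−p)^3
= 20 · 0.16055 · 0.049431 = 0.158724

0.1587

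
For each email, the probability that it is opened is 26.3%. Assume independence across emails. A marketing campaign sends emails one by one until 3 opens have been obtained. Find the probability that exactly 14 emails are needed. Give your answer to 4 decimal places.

0.0494

Y = trial on which the third success occurs; negative binomial, r=3, p=0.263.
P(Y=14) = C(13,2) · p^3 · (1−p)^11
= 78 · 0.018191 · 0.034845 = 0.049443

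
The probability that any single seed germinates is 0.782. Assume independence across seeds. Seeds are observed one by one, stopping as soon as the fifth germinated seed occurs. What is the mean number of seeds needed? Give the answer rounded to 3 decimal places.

Y = total seeds until the fifth success; negative binomial with r=5, p=0.782.
E[Y] = r / p = 5 / 0.782 = 6.39386

6.394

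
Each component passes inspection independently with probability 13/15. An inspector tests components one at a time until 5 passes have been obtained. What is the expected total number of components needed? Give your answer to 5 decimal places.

5.76923

Y = total components until the fifth success; negative binomial with r=5, p=0.866667.
E[Y] = r / p = 5 / 0.866667 = 5.7692308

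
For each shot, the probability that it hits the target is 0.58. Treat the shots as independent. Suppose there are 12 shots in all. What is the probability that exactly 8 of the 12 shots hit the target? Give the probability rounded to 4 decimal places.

0.1973

X ~ Binomial(n=12, p=0.58).
P(X=8) = C(12,8) · p^8 · (1−p)^4
= 495 · 0.012806 · 0.031117 = 0.197254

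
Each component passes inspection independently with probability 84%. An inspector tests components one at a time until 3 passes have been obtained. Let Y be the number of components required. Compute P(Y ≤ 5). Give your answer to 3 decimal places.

Finishing within 5 components ⇔ at least 3 successes in the first 5. With X ~ Binomial(5, 0.84), P(Y ≤ 5) = 1 − P(X ≤ 2).
  k=0: C(5,0)·0.84^0·0.16^5 = 0.00010
  k=1: C(5,1)·0.84^1·0.16^4 = 0.00275
  k=2: C(5,2)·0.84^2·0.16^3 = 0.02890
1 − 0.03176 = 0.96824

0.968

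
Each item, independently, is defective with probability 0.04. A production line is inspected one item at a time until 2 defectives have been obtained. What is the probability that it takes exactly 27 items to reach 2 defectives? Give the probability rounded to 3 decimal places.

Y = trial on which the second success occurs; negative binomial, r=2, p=0.04.
P(Y=27) = C(26,1) · p^2 · (1−p)^25
= 26 · 0.0016 · 0.3604 = 0.01499

0.015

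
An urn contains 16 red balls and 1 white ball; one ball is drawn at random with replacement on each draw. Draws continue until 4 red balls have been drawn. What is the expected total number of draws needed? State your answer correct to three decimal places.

4.250

Y = total draws until the fourth success; negative binomial with r=4, p=0.941176.
E[Y] = r / p = 4 / 0.941176 = 4.25000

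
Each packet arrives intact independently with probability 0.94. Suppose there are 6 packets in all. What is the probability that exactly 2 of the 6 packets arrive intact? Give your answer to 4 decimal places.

X ~ Binomial(n=6, p=0.94).
P(X=2) = C(6,2) · p^2 · (1−p)^4
= 15 · 0.8836 · 1.296e-05 = 0.000172

0.0002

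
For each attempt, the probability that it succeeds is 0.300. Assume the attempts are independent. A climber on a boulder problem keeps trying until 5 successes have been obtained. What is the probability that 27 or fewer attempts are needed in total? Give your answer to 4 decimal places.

0.9409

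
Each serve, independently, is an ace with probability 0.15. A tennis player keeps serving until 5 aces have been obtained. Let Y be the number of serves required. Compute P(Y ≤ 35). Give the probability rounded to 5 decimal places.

0.61925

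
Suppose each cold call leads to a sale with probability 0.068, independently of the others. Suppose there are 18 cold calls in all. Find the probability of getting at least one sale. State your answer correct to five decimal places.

P(at least one) = 1 − P(none) = 1 − (1 − 0.068)^18
= 1 − 0.2815052 = 0.7184948

0.71849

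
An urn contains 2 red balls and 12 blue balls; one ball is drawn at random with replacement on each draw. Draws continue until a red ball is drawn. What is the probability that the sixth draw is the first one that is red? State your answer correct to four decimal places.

Geometric (trials to first success), p = 0.142857.
P(Y = 6) = (1−p)^5 · p = 0.46266 · 0.142857 = 0.066095

0.0661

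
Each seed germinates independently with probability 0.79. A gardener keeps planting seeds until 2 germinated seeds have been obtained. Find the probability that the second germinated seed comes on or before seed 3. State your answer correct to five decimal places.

0.88622

Finishing within 3 seeds ⇔ at least 2 successes in the first 3. With X ~ Binomial(3, 0.79), P(Y ≤ 3) = 1 − P(X ≤ 1).
  k=0: C(3,0)·0.79^0·0.21^3 = 0.0092610
  k=1: C(3,1)·0.79^1·0.21^2 = 0.1045170
1 − 0.1137780 = 0.8862220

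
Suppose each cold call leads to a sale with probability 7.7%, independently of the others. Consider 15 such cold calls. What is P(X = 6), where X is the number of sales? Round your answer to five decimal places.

0.00051

X ~ Binomial(n=15, p=0.077).
P(X=6) = C(15,6) · p^6 · (1−p)^9
= 5005 · 2.0842e-07 · 0.4862 = 0.0005072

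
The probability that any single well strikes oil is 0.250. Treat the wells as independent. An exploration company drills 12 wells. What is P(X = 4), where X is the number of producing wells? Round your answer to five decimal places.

0.19358

X ~ Binomial(n=12, p=0.25).
P(X=4) = C(12,4) · p^4 · (1−p)^8
= 495 · 0.0039062 · 0.10011 = 0.1935777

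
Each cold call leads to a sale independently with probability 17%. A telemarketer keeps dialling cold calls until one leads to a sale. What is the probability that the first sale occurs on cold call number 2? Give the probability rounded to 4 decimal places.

Geometric (trials to first success), p = 0.17.
P(Y = 2) = (1−p)^1 · p = 0.83 · 0.17 = 0.141100

0.1411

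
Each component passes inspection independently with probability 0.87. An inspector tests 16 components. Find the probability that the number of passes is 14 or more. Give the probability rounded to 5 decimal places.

0.65389

X ~ Binomial(16, 0.87); P(X ≥ 14) = Σ C(16,k) p^k (1−p)^(16−k) over k:
  k=14: C(16,14)·0.87^14·0.13^2 = 0.2886274
  k=15: C(16,15)·0.87^15·0.13^1 = 0.2575444
  k=16: C(16,16)·0.87^16·0.13^0 = 0.1077229
Total = 0.6538947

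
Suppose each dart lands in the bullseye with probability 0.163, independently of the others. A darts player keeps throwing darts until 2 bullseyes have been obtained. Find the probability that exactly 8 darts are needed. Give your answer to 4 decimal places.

0.0639

Y = trial on which the second success occurs; negative binomial, r=2, p=0.163.
P(Y=8) = C(7,1) · p^2 · (1−p)^6
= 7 · 0.026569 · 0.34384 = 0.063948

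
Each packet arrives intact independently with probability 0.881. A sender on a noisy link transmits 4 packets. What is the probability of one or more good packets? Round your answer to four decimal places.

0.9998

P(at least one) = 1 − P(none) = 1 − (1 − 0.881)^4
= 1 − 0.000201 = 0.999799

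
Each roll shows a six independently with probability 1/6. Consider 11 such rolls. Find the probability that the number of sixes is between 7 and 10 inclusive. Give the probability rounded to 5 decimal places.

X ~ Binomial(11, 0.166667); P(7 ≤ X ≤ 10) = Σ C(11,k) p^k (1−p)^(11−k) over k:
  k=7: C(11,7)·0.166667^7·0.833333^4 = 0.0005685
  k=8: C(11,8)·0.166667^8·0.833333^3 = 0.0000568
  k=9: C(11,9)·0.166667^9·0.833333^2 = 0.0000038
  k=10: C(11,10)·0.166667^10·0.833333^1 = 0.0000002
Total = 0.0006293

0.00063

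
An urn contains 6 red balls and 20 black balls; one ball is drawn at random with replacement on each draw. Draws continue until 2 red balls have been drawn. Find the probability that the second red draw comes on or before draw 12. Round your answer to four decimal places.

0.8026

Finishing within 12 draws ⇔ at least 2 successes in the first 12. With X ~ Binomial(12, 0.230769), P(Y ≤ 12) = 1 − P(X ≤ 1).
  k=0: C(12,0)·0.230769^0·0.769231^12 = 0.042922
  k=1: C(12,1)·0.230769^1·0.769231^11 = 0.154519
1 − 0.197441 = 0.802559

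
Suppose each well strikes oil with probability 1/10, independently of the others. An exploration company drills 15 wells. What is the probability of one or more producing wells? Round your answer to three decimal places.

P(at least one) = 1 − P(none) = 1 − (1 − 0.10)^15
= 1 − 0.20589 = 0.79411

0.794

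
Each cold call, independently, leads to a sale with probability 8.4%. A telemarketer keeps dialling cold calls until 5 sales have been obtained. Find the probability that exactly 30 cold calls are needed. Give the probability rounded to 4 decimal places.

Y = trial on which the fifth success occurs; negative binomial, r=5, p=0.084.
P(Y=30) = C(29,4) · p^5 · (1−p)^25
= 23751 · 4.1821e-06 · 0.11153 = 0.011078

0.0111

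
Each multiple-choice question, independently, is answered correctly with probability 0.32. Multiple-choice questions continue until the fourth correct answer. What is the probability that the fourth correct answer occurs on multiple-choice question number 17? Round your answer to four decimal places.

Y = trial on which the fourth success occurs; negative binomial, r=4, p=0.32.
P(Y=17) = C(16,3) · p^4 · (1−p)^13
= 560 · 0.010486 · 0.0066468 = 0.039030

0.0390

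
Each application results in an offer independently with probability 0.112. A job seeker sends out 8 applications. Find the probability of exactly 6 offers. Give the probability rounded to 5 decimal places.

0.00004

X ~ Binomial(n=8, p=0.112).
P(X=6) = C(8,6) · p^6 · (1−p)^2
= 28 · 1.9738e-06 · 0.78854 = 0.0000436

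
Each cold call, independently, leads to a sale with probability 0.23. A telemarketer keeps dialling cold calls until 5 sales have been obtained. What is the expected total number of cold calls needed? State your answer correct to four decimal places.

Y = total cold calls until the fifth success; negative binomial with r=5, p=0.23.
E[Y] = r / p = 5 / 0.23 = 21.739130

21.7391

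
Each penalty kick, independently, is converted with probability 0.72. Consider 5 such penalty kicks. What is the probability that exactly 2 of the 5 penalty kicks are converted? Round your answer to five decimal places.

X ~ Binomial(n=5, p=0.72).
P(X=2) = C(5,2) · p^2 · (1−p)^3
= 10 · 0.5184 · 0.021952 = 0.1137992

0.11380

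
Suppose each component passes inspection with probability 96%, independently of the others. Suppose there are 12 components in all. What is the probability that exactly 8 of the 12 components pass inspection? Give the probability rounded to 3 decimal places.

0.001

X ~ Binomial(n=12, p=0.96).
P(X=8) = C(12,8) · p^8 · (1−p)^4
= 495 · 0.72139 · 2.56e-06 = 0.00091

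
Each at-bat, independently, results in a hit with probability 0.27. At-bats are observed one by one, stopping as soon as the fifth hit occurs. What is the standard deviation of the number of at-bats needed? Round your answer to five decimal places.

Y = total at-bats until the fifth success; negative binomial with r=5, p=0.27.
SD(Y) = √[r(1−p)/p²] = √(50.0685871) = 7.0759160

7.07592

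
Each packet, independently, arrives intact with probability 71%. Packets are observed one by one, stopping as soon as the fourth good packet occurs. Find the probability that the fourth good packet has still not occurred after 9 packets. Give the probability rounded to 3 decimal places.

Needing more than 9 packets ⇔ fewer than 4 successes in the first 9. With X ~ Binomial(9, 0.71), P(Y > 9) = P(X ≤ 3).
  k=0: C(9,0)·0.71^0·0.29^9 = 0.00001
  k=1: C(9,1)·0.71^1·0.29^8 = 0.00032
  k=2: C(9,2)·0.71^2·0.29^7 = 0.00313
  k=3: C(9,3)·0.71^3·0.29^6 = 0.01788
P(X ≤ 3) = 0.02135

0.021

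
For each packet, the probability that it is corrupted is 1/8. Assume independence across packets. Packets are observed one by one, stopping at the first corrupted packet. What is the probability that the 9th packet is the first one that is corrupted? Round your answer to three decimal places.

Geometric (trials to first success), p = 0.125.
P(Y = 9) = (1−p)^8 · p = 0.34361 · 0.125 = 0.04295

0.043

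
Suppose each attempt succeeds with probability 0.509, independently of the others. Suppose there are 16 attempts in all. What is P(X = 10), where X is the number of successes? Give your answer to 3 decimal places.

X ~ Binomial(n=16, p=0.509).
P(X=10) = C(16,10) · p^10 · (1−p)^6
= 8008 · 0.0011673 · 0.014012 = 0.13098

0.131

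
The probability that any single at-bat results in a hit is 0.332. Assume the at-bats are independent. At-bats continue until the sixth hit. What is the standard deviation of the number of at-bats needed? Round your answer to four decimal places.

Y = total at-bats until the sixth success; negative binomial with r=6, p=0.332.
SD(Y) = √[r(1−p)/p²] = √(36.362317) = 6.030117

6.0301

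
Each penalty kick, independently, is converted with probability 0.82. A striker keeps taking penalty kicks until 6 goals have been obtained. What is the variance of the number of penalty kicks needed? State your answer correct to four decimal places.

1.6062

Y = total penalty kicks until the sixth success; negative binomial with r=6, p=0.82.
Var(Y) = r(1−p)/p² = 6·0.18 / 0.82² = 1.606187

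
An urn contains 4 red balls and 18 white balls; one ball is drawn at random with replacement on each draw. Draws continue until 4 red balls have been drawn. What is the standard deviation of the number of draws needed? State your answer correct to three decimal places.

9.950

Y = total draws until the fourth success; negative binomial with r=4, p=0.181818.
SD(Y) = √[r(1−p)/p²] = √(99.00000) = 9.94987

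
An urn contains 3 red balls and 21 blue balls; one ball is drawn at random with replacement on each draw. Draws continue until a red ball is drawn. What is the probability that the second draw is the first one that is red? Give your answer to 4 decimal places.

0.1094

Geometric (trials to first success), p = 0.125.
P(Y = 2) = (1−p)^1 · p = 0.875 · 0.125 = 0.109375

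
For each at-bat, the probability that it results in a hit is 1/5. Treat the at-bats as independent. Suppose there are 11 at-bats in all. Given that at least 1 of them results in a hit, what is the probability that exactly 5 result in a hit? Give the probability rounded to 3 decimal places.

X ~ Binomial(11, 0.20). Want P(X=5 | X≥1) = P(X=5) / P(X≥1).
P(X=5) = C(11,5)·0.20^5·0.80^6 = 0.03876
P(X≥1) = 1 − 0.08590 = 0.91410
Ratio = 0.03876 / 0.91410 = 0.04240

0.042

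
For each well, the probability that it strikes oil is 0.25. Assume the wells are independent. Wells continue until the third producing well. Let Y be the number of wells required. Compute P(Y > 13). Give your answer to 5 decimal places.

Needing more than 13 wells ⇔ fewer than 3 successes in the first 13. With X ~ Binomial(13, 0.25), P(Y > 13) = P(X ≤ 2).
  k=0: C(13,0)·0.25^0·0.75^13 = 0.0237573
  k=1: C(13,1)·0.25^1·0.75^12 = 0.1029481
  k=2: C(13,2)·0.25^2·0.75^11 = 0.2058963
P(X ≤ 2) = 0.3326017

0.33260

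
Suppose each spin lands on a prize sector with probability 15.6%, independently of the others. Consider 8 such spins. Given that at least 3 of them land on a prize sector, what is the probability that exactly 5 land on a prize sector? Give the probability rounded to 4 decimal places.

0.0269

X ~ Binomial(8, 0.156). Want P(X=5 | X≥3) = P(X=5) / P(X≥3).
P(X=5) = C(8,5)·0.156^5·0.844^3 = 0.003111
P(X≥3) = 1 − 0.257478 − 0.380725 − 0.246299 = 0.115498
Ratio = 0.003111 / 0.115498 = 0.026932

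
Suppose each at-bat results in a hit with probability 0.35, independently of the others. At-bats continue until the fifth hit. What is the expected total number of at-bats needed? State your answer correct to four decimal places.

14.2857

Y = total at-bats until the fifth success; negative binomial with r=5, p=0.35.
E[Y] = r / p = 5 / 0.35 = 14.285714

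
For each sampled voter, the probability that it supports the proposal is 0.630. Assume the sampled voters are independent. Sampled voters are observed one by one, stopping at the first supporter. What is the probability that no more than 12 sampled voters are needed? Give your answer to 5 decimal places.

0.99999

Y = number of sampled voters to the first success; geometric, p = 0.63.
P(Y ≤ 12) = 1 − (1−p)^12 = 1 − 0.0000066 = 0.9999934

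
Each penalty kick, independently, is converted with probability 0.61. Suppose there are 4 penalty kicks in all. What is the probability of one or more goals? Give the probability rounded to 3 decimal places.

0.977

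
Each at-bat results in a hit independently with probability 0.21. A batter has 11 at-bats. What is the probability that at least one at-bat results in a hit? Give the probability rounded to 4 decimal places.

P(at least one) = 1 − P(none) = 1 − (1 − 0.21)^11
= 1 − 0.074799 = 0.925201

0.9252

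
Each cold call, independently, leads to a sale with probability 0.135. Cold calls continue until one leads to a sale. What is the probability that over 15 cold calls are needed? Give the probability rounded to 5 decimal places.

0.11356

Y = number of cold calls to the first success; geometric, p = 0.135.
P(Y > 15) = P(first 15 all fail) = (1−p)^15 = 0.1135642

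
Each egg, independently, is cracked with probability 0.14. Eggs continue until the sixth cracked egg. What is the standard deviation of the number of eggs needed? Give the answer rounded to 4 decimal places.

Y = total eggs until the sixth success; negative binomial with r=6, p=0.14.
SD(Y) = √[r(1−p)/p²] = √(263.265306) = 16.225452

16.2255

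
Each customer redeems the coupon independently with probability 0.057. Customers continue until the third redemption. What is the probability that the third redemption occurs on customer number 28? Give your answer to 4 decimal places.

0.0150

Y = trial on which the third success occurs; negative binomial, r=3, p=0.057.
P(Y=28) = C(27,2) · p^3 · (1−p)^25
= 351 · 0.00018519 · 0.23056 = 0.014987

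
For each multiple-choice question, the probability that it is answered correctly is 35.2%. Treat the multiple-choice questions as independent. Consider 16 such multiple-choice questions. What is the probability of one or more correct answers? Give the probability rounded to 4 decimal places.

0.9990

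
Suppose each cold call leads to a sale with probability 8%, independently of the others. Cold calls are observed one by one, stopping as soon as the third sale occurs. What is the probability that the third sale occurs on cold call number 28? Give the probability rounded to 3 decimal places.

Y = trial on which the third success occurs; negative binomial, r=3, p=0.08.
P(Y=28) = C(27,2) · p^3 · (1−p)^25
= 351 · 0.000512 · 0.12436 = 0.02235

0.022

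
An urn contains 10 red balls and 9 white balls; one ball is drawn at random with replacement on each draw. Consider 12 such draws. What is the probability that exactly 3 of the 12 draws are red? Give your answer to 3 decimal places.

0.039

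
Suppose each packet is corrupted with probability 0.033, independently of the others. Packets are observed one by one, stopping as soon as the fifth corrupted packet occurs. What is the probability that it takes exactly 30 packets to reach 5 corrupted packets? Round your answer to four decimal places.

Y = trial on which the fifth success occurs; negative binomial, r=5, p=0.033.
P(Y=30) = C(29,4) · p^5 · (1−p)^25
= 23751 · 3.9135e-08 · 0.43218 = 0.000402

0.0004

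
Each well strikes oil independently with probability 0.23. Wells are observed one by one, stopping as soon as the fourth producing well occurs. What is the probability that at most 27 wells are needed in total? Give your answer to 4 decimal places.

0.8981

Finishing within 27 wells ⇔ at least 4 successes in the first 27. With X ~ Binomial(27, 0.23), P(Y ≤ 27) = 1 − P(X ≤ 3).
  k=0: C(27,0)·0.23^0·0.77^27 = 0.000861
  k=1: C(27,1)·0.23^1·0.77^26 = 0.006948
  k=2: C(27,2)·0.23^2·0.77^25 = 0.026979
  k=3: C(27,3)·0.23^3·0.77^24 = 0.067156
1 − 0.101945 = 0.898055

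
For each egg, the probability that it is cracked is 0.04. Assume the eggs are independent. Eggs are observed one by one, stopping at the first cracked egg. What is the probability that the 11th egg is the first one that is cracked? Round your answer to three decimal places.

0.027

Geometric (trials to first success), p = 0.04.
P(Y = 11) = (1−p)^10 · p = 0.66483 · 0.04 = 0.02659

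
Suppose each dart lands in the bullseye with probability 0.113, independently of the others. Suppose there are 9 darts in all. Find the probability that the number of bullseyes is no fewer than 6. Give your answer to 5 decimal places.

0.00013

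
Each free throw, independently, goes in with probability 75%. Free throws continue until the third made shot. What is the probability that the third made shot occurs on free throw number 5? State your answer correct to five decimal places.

0.15820

Y = trial on which the third success occurs; negative binomial, r=3, p=0.75.
P(Y=5) = C(4,2) · p^3 · (1−p)^2
= 6 · 0.42188 · 0.0625 = 0.1582031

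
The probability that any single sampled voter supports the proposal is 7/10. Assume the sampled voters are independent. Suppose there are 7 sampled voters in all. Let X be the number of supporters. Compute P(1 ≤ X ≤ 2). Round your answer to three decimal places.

0.029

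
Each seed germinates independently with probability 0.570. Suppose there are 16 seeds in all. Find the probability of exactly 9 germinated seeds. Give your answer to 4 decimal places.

X ~ Binomial(n=16, p=0.57).
P(X=9) = C(16,9) · p^9 · (1−p)^7
= 11440 · 0.0063515 · 0.0027182 = 0.197505

0.1975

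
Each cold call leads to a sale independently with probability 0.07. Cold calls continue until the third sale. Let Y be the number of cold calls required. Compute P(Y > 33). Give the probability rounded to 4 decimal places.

0.5905

Needing more than 33 cold calls ⇔ fewer than 3 successes in the first 33. With X ~ Binomial(33, 0.07), P(Y > 33) = P(X ≤ 2).
  k=0: C(33,0)·0.07^0·0.93^33 = 0.091188
  k=1: C(33,1)·0.07^1·0.93^32 = 0.226499
  k=2: C(33,2)·0.07^2·0.93^31 = 0.272773
P(X ≤ 2) = 0.590460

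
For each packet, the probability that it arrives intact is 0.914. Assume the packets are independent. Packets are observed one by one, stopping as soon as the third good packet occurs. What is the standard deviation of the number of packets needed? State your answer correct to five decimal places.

Y = total packets until the third success; negative binomial with r=3, p=0.914.
SD(Y) = √[r(1−p)/p²] = √(0.3088356) = 0.5557298

0.55573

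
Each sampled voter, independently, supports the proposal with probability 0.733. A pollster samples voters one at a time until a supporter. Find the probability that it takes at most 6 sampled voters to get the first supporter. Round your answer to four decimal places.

0.9996

Y = number of sampled voters to the first success; geometric, p = 0.733.
P(Y ≤ 6) = 1 − (1−p)^6 = 1 − 0.000362 = 0.999638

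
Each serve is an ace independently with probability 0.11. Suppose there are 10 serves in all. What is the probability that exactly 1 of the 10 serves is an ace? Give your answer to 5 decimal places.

X ~ Binomial(n=10, p=0.11).
P(X=1) = C(10,1) · p^1 · (1−p)^9
= 10 · 0.11 · 0.35036 = 0.3853920

0.38539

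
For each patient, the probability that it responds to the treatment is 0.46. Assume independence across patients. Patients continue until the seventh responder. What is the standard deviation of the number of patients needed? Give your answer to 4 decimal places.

Y = total patients until the seventh success; negative binomial with r=7, p=0.46.
SD(Y) = √[r(1−p)/p²] = √(17.863894) = 4.226570

4.2266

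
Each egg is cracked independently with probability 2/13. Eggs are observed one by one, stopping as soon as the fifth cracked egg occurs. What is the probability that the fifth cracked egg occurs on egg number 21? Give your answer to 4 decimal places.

Y = trial on which the fifth success occurs; negative binomial, r=5, p=0.153846.
P(Y=21) = C(20,4) · p^5 · (1−p)^16
= 4845 · 8.6185e-05 · 0.069054 = 0.028835

0.0288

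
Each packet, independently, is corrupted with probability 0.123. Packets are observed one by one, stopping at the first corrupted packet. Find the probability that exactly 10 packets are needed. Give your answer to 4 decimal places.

0.0377

Geometric (trials to first success), p = 0.123.
P(Y = 10) = (1−p)^9 · p = 0.3069 · 0.123 = 0.037749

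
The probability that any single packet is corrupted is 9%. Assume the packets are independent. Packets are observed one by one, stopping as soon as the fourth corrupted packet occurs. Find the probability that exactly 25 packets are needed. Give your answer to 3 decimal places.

0.018

Y = trial on which the fourth success occurs; negative binomial, r=4, p=0.09.
P(Y=25) = C(24,3) · p^4 · (1−p)^21
= 2024 · 6.561e-05 · 0.138 = 0.01833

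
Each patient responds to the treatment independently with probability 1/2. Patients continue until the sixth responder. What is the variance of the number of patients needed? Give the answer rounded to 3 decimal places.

12.000

Y = total patients until the sixth success; negative binomial with r=6, p=0.50.
Var(Y) = r(1−p)/p² = 6·0.50 / 0.50² = 12.00000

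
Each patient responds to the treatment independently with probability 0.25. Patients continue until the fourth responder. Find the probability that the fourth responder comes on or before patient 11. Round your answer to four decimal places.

Finishing within 11 patients ⇔ at least 4 successes in the first 11. With X ~ Binomial(11, 0.25), P(Y ≤ 11) = 1 − P(X ≤ 3).
  k=0: C(11,0)·0.25^0·0.75^11 = 0.042235
  k=1: C(11,1)·0.25^1·0.75^10 = 0.154862
  k=2: C(11,2)·0.25^2·0.75^9 = 0.258104
  k=3: C(11,3)·0.25^3·0.75^8 = 0.258104
1 − 0.713305 = 0.286695

0.2867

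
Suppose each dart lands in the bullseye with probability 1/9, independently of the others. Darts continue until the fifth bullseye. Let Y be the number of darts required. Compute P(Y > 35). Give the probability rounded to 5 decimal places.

0.65208

Needing more than 35 darts ⇔ fewer than 5 successes in the first 35. With X ~ Binomial(35, 0.111111), P(Y > 35) = P(X ≤ 4).
  k=0: C(35,0)·0.111111^0·0.888889^35 = 0.0162055
  k=1: C(35,1)·0.111111^1·0.888889^34 = 0.0708989
  k=2: C(35,2)·0.111111^2·0.888889^33 = 0.1506603
  k=3: C(35,3)·0.111111^3·0.888889^32 = 0.2071579
  k=4: C(35,4)·0.111111^4·0.888889^31 = 0.2071579
P(X ≤ 4) = 0.6520804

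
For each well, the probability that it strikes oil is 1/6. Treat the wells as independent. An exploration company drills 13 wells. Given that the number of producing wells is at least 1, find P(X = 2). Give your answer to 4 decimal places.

0.3217

X ~ Binomial(13, 0.166667). Want P(X=2 | X≥1) = P(X=2) / P(X≥1).
P(X=2) = C(13,2)·0.166667^2·0.833333^11 = 0.291607
P(X≥1) = 1 − 0.093464 = 0.906536
Ratio = 0.291607 / 0.906536 = 0.321672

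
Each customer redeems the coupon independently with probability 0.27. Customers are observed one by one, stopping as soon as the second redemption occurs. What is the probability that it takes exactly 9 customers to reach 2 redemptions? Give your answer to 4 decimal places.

Y = trial on which the second success occurs; negative binomial, r=2, p=0.27.
P(Y=9) = C(8,1) · p^2 · (1−p)^7
= 8 · 0.0729 · 0.11047 = 0.064428

0.0644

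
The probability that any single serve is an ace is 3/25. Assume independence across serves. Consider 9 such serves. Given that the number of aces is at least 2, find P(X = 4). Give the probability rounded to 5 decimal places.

0.04672

X ~ Binomial(9, 0.12). Want P(X=4 | X≥2) = P(X=4) / P(X≥2).
P(X=4) = C(9,4)·0.12^4·0.88^5 = 0.0137882
P(X≥2) = 1 − 0.3164784 − 0.3884053 = 0.2951163
Ratio = 0.0137882 / 0.2951163 = 0.0467214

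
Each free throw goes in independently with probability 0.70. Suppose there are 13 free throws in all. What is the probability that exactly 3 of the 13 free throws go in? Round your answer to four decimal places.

X ~ Binomial(n=13, p=0.70).
P(X=3) = C(13,3) · p^3 · (1−p)^10
= 286 · 0.343 · 5.9049e-06 = 0.000579

0.0006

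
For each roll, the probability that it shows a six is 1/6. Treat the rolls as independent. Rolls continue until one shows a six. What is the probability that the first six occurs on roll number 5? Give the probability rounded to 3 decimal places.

Geometric (trials to first success), p = 0.166667.
P(Y = 5) = (1−p)^4 · p = 0.48225 · 0.166667 = 0.08038

0.080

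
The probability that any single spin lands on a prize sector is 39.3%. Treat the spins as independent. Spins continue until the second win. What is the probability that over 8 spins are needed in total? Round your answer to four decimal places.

Needing more than 8 spins ⇔ fewer than 2 successes in the first 8. With X ~ Binomial(8, 0.393), P(Y > 8) = P(X ≤ 1).
  k=0: C(8,0)·0.393^0·0.607^8 = 0.018429
  k=1: C(8,1)·0.393^1·0.607^7 = 0.095456
P(X ≤ 1) = 0.113885

0.1139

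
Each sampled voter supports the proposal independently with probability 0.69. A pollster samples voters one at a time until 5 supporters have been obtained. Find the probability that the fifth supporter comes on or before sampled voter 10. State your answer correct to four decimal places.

Finishing within 10 sampled voters ⇔ at least 5 successes in the first 10. With X ~ Binomial(10, 0.69), P(Y ≤ 10) = 1 − P(X ≤ 4).
  k=0: C(10,0)·0.69^0·0.31^10 = 0.000008
  k=1: C(10,1)·0.69^1·0.31^9 = 0.000182
  k=2: C(10,2)·0.69^2·0.31^8 = 0.001827
  k=3: C(10,3)·0.69^3·0.31^7 = 0.010846
  k=4: C(10,4)·0.69^4·0.31^6 = 0.042246
1 − 0.055110 = 0.944890

0.9449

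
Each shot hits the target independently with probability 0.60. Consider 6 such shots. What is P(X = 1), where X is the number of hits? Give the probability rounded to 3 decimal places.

X ~ Binomial(n=6, p=0.60).
P(X=1) = C(6,1) · p^1 · (1−p)^5
= 6 · 0.6 · 0.01024 = 0.03686

0.037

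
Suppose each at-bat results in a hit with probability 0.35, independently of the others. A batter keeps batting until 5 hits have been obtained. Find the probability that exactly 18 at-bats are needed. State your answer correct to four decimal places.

0.0462

Y = trial on which the fifth success occurs; negative binomial, r=5, p=0.35.
P(Y=18) = C(17,4) · p^5 · (1−p)^13
= 2380 · 0.0052522 · 0.0036972 = 0.046216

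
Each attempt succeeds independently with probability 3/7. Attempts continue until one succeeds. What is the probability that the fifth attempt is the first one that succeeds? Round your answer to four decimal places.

0.0457

Geometric (trials to first success), p = 0.428571.
P(Y = 5) = (1−p)^4 · p = 0.10662 · 0.428571 = 0.045695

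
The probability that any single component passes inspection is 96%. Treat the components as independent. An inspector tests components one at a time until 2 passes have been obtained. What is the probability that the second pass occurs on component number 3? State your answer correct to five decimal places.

Y = trial on which the second success occurs; negative binomial, r=2, p=0.96.
P(Y=3) = C(2,1) · p^2 · (1−p)^1
= 2 · 0.9216 · 0.04 = 0.0737280

0.07373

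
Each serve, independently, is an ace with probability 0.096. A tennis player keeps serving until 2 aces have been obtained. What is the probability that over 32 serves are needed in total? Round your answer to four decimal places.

0.1740

Needing more than 32 serves ⇔ fewer than 2 successes in the first 32. With X ~ Binomial(32, 0.096), P(Y > 32) = P(X ≤ 1).
  k=0: C(32,0)·0.096^0·0.904^32 = 0.039572
  k=1: C(32,1)·0.096^1·0.904^31 = 0.134475
P(X ≤ 1) = 0.174047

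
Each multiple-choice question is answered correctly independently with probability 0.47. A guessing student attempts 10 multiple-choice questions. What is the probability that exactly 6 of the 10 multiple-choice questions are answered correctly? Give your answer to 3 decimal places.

X ~ Binomial(n=10, p=0.47).
P(X=6) = C(10,6) · p^6 · (1−p)^4
= 210 · 0.010779 · 0.078905 = 0.17861

0.179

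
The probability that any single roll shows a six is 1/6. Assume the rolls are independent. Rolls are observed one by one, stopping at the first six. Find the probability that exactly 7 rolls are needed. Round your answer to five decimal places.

Geometric (trials to first success), p = 0.166667.
P(Y = 7) = (1−p)^6 · p = 0.3349 · 0.166667 = 0.0558163

0.05582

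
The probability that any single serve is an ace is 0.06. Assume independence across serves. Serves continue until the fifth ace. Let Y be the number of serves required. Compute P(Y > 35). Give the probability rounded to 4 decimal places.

0.9437

Needing more than 35 serves ⇔ fewer than 5 successes in the first 35. With X ~ Binomial(35, 0.06), P(Y > 35) = P(X ≤ 4).
  k=0: C(35,0)·0.06^0·0.94^35 = 0.114677
  k=1: C(35,1)·0.06^1·0.94^34 = 0.256192
  k=2: C(35,2)·0.06^2·0.94^33 = 0.277996
  k=3: C(35,3)·0.06^3·0.94^32 = 0.195189
  k=4: C(35,4)·0.06^4·0.94^31 = 0.099671
P(X ≤ 4) = 0.943725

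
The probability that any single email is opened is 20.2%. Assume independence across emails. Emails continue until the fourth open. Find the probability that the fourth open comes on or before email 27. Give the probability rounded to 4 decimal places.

Finishing within 27 emails ⇔ at least 4 successes in the first 27. With X ~ Binomial(27, 0.202), P(Y ≤ 27) = 1 − P(X ≤ 3).
  k=0: C(27,0)·0.202^0·0.798^27 = 0.002260
  k=1: C(27,1)·0.202^1·0.798^26 = 0.015445
  k=2: C(27,2)·0.202^2·0.798^25 = 0.050826
  k=3: C(27,3)·0.202^3·0.798^24 = 0.107213
1 − 0.175744 = 0.824256

0.8243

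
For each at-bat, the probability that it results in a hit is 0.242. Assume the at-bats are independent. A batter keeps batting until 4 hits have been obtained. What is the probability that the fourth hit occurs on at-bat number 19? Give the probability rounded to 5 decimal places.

0.04385

Y = trial on which the fourth success occurs; negative binomial, r=4, p=0.242.
P(Y=19) = C(18,3) · p^4 · (1−p)^15
= 816 · 0.0034297 · 0.015669 = 0.0438520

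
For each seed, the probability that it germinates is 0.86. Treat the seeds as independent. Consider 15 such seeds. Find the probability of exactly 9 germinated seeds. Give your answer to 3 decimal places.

0.010

X ~ Binomial(n=15, p=0.86).
P(X=9) = C(15,9) · p^9 · (1−p)^6
= 5005 · 0.25733 · 7.5295e-06 = 0.00970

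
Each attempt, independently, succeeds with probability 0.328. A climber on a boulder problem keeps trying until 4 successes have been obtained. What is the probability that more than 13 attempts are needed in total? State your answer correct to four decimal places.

Needing more than 13 attempts ⇔ fewer than 4 successes in the first 13. With X ~ Binomial(13, 0.328), P(Y > 13) = P(X ≤ 3).
  k=0: C(13,0)·0.328^0·0.672^13 = 0.005699
  k=1: C(13,1)·0.328^1·0.672^12 = 0.036162
  k=2: C(13,2)·0.328^2·0.672^11 = 0.105902
  k=3: C(13,3)·0.328^3·0.672^10 = 0.189531
P(X ≤ 3) = 0.337294

0.3373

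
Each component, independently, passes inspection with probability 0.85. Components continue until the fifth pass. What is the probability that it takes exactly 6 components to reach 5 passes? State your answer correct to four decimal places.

Y = trial on which the fifth success occurs; negative binomial, r=5, p=0.85.
P(Y=6) = C(5,4) · p^5 · (1−p)^1
= 5 · 0.44371 · 0.15 = 0.332779

0.3328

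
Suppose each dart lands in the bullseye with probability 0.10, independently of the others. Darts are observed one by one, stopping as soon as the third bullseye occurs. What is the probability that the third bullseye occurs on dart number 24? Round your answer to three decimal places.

0.028

Y = trial on which the third success occurs; negative binomial, r=3, p=0.10.
P(Y=24) = C(23,2) · p^3 · (1−p)^21
= 253 · 0.001 · 0.10942 = 0.02768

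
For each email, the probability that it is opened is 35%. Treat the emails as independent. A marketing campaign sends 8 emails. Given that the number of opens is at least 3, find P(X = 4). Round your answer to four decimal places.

0.3277

X ~ Binomial(8, 0.35). Want P(X=4 | X≥3) = P(X=4) / P(X≥3).
P(X=4) = C(8,4)·0.35^4·0.65^4 = 0.187510
P(X≥3) = 1 − 0.031864 − 0.137262 − 0.258687 = 0.572186
Ratio = 0.187510 / 0.572186 = 0.327707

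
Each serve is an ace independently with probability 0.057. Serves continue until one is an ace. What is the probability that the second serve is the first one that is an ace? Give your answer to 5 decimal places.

0.05375

Geometric (trials to first success), p = 0.057.
P(Y = 2) = (1−p)^1 · p = 0.943 · 0.057 = 0.0537510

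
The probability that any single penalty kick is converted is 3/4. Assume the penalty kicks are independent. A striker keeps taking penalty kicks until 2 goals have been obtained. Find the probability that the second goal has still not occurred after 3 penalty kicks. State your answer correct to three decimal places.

Needing more than 3 penalty kicks ⇔ fewer than 2 successes in the first 3. With X ~ Binomial(3, 0.75), P(Y > 3) = P(X ≤ 1).
  k=0: C(3,0)·0.75^0·0.25^3 = 0.01562
  k=1: C(3,1)·0.75^1·0.25^2 = 0.14062
P(X ≤ 1) = 0.15625

0.156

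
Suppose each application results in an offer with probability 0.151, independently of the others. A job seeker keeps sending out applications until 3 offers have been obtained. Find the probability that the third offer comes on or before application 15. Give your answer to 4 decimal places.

0.4001

Finishing within 15 applications ⇔ at least 3 successes in the first 15. With X ~ Binomial(15, 0.151), P(Y ≤ 15) = 1 − P(X ≤ 2).
  k=0: C(15,0)·0.151^0·0.849^15 = 0.085825
  k=1: C(15,1)·0.151^1·0.849^14 = 0.228969
  k=2: C(15,2)·0.151^2·0.849^13 = 0.285065
1 − 0.599858 = 0.400142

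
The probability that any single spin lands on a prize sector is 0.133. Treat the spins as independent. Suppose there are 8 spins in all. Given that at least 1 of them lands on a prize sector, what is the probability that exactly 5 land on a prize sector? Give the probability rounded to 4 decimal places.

0.0022

X ~ Binomial(8, 0.133). Want P(X=5 | X≥1) = P(X=5) / P(X≥1).
P(X=5) = C(8,5)·0.133^5·0.867^3 = 0.001519
P(X≥1) = 1 − 0.319266 = 0.680734
Ratio = 0.001519 / 0.680734 = 0.002231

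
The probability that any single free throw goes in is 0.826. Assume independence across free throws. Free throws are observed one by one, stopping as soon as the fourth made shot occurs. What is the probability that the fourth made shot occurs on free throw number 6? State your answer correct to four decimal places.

Y = trial on which the fourth success occurs; negative binomial, r=4, p=0.826.
P(Y=6) = C(5,3) · p^4 · (1−p)^2
= 10 · 0.4655 · 0.030276 = 0.140935

0.1409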